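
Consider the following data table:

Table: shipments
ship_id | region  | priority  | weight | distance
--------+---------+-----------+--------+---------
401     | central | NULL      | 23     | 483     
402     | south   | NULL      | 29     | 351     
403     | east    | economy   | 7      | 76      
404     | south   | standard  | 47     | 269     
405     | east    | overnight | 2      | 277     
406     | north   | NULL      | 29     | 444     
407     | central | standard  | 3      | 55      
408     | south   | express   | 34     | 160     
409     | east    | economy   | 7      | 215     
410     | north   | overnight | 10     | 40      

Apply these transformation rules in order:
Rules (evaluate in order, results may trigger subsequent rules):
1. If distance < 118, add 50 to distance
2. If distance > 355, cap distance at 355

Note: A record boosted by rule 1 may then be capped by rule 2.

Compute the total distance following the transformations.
2303

Step 1: Apply rule 1 to records with distance < 118
  - 3 records get bonus of 50
  - Of these, 0 records then exceed 355 and get capped
Step 2: Apply rule 2 to records with distance > 355
  - 2 records (original) are capped
Step 3: Calculate final sum = 2303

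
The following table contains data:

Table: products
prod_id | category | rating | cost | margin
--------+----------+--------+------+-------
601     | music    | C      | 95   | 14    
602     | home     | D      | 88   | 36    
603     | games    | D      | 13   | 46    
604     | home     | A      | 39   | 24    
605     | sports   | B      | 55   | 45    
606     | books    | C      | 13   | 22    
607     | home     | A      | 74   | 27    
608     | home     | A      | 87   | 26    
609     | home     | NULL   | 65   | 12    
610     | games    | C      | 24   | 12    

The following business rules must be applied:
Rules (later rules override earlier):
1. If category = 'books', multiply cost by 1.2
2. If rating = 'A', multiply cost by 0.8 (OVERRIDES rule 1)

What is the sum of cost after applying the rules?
515.6

Step 1: Rule 2 takes priority for records with rating = 'A'
  - 3 records: 200 × 0.8 = 160.0
Step 2: Rule 1 applies to remaining records with category = 'books'
  - 1 records: 13 × 1.2 = 15.6
Step 3: Other records unchanged: 340
Step 4: Final sum = 160.0 + 15.6 + 340 = 515.6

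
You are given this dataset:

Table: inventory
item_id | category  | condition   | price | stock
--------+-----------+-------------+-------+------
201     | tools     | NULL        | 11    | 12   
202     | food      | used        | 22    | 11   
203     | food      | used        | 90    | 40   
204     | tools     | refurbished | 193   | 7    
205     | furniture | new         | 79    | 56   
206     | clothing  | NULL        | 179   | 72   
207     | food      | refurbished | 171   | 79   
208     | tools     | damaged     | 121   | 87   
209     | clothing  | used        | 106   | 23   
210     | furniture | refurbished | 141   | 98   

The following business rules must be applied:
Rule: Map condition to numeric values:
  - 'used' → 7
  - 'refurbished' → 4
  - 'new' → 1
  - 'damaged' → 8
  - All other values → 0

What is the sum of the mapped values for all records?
42

Step 1: Apply mapping to each record
Step 2: Count by status:
  'used': 3 records × 7 = 21
  'refurbished': 3 records × 4 = 12
  'new': 1 records × 1 = 1
  'damaged': 1 records × 8 = 8
Step 3: Sum all mapped values = 42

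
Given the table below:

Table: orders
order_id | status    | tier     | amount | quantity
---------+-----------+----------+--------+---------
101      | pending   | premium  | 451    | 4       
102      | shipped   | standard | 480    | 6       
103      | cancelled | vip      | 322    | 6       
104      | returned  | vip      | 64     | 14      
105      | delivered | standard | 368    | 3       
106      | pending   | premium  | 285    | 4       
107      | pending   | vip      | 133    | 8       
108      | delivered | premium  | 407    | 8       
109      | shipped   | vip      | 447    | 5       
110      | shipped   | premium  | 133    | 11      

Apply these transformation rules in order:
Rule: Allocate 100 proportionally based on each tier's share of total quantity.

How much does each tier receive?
premium: 39.13, standard: 13.04, vip: 47.83

Step 1: Calculate total quantity = 69
Step 2: Calculate each tier's proportion:
  premium: 27/69 = 39.13% → 39.13
  standard: 9/69 = 13.04% → 13.04
  vip: 33/69 = 47.83% → 47.83
Step 3: Verify: sum of allocations ≈ 100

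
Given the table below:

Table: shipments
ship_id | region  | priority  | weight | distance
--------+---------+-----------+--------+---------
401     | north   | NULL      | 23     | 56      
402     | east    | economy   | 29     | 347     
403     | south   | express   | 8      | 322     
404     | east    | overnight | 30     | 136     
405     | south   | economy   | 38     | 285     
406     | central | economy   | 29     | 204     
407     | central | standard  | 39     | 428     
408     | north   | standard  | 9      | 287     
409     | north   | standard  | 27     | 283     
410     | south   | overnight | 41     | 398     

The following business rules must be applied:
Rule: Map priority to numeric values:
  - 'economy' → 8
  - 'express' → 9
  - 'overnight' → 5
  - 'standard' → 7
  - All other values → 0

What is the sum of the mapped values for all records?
64

Step 1: Apply mapping to each record
Step 2: Count by status:
  'economy': 3 records × 8 = 24
  'express': 1 records × 9 = 9
  'overnight': 2 records × 5 = 10
  'standard': 3 records × 7 = 21
Step 3: Sum all mapped values = 64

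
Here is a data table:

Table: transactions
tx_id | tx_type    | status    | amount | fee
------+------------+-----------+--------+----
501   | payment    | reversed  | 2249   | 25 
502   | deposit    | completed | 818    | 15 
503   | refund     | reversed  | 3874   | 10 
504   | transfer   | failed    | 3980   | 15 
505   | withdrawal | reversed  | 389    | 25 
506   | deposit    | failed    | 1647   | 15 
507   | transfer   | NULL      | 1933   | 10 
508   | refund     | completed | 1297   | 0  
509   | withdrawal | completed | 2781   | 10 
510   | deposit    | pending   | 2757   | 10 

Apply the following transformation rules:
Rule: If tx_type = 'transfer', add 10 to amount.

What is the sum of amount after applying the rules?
21745

Step 1: Count records where tx_type = 'transfer': 2
Step 2: Total bonus added: 2 × 10 = 20
Step 3: Original sum of amount: 21725
Step 4: Final sum = 21725 + 20 = 21745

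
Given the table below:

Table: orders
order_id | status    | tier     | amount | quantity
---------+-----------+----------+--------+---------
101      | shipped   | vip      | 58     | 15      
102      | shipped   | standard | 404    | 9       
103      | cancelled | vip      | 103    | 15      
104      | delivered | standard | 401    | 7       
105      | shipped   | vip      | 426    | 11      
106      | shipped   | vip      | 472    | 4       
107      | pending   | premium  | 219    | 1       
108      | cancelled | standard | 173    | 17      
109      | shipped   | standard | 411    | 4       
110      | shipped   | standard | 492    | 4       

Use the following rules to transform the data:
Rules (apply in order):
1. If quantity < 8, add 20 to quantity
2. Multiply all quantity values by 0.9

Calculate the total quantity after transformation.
168.3

Step 1: Apply Rule 1 - Add 20 to records with quantity < 8
  - 5 records affected: 20 + (5 × 20) = 120
  - Unaffected records: 67
  - Sum after Rule 1: 187
Step 2: Apply Rule 2 - Multiply all by 0.9
  - 187 × 0.9 = 168.3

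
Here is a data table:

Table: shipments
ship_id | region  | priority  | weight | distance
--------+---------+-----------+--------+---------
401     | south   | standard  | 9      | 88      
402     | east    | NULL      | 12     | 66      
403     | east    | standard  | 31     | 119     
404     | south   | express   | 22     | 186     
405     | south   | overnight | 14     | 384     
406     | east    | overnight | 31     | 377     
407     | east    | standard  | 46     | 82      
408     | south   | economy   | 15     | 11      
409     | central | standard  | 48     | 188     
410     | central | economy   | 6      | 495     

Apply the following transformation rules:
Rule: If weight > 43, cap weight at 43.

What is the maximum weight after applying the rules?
43

Step 1: Original maximum weight = 48
Step 2: Apply cap at 43
Step 3: 2 records had weight > 43 and were capped
Step 4: Maximum after transformation = 43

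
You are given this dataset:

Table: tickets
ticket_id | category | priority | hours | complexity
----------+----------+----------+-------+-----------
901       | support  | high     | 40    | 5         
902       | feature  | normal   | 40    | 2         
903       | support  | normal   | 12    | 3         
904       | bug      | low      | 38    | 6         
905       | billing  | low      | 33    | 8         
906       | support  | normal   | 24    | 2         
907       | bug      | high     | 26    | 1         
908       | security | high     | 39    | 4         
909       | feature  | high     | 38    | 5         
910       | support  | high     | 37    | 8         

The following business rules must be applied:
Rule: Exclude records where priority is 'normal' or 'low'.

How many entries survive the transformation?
5

Step 1: Count records to exclude
  - 3 (normal) + 2 (low) = 5 records
Step 2: Total records: 10
Step 3: Remaining = 10 - 5 = 5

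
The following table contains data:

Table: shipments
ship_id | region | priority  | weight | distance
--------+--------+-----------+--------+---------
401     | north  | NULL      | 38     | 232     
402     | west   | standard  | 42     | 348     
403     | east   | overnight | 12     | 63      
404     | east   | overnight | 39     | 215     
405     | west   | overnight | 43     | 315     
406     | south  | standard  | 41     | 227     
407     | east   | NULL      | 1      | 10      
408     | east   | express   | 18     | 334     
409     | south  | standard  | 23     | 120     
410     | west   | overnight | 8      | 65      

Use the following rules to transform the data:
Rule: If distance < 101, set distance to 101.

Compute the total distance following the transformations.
2094

Step 1: 3 records have distance < 101
Step 2: These records originally summed to 138
Step 3: After setting to minimum: 3 × 101 = 303
Step 4: Unaffected records sum: 1791
Step 5: Final sum = 303 + 1791 = 2094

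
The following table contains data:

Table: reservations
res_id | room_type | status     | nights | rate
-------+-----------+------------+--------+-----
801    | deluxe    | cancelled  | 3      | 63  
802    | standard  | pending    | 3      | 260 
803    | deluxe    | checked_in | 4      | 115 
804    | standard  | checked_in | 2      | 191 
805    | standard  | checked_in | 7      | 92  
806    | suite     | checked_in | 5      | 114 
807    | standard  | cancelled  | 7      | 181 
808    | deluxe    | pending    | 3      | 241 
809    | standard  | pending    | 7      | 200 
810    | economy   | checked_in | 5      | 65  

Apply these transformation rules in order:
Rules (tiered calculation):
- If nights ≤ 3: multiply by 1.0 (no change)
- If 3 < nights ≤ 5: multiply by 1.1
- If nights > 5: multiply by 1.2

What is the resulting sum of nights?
51.6

Step 1: Tier 1 (nights ≤ 3): 4 records, sum = 11 × 1.0 = 11.0
Step 2: Tier 2 (3 < nights ≤ 5): 3 records, sum = 14 × 1.1 = 15.4
Step 3: Tier 3 (nights > 5): 3 records, sum = 21 × 1.2 = 25.2
Step 4: Final sum = 11.0 + 15.4 + 25.2 = 51.6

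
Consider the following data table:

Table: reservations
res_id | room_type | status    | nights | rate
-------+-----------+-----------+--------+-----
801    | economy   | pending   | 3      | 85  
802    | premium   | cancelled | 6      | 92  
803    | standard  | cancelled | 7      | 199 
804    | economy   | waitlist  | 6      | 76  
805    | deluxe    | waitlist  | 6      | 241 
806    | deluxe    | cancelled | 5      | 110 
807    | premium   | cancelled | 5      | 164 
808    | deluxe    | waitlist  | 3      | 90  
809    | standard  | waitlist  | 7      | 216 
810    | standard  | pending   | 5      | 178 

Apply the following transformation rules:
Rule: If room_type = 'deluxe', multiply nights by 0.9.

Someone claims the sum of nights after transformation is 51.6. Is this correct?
Yes, the result is correct.

Step 1: Calculate the correct sum after transformation
Step 2: Apply multiplier 0.9 to records where room_type = 'deluxe'
Step 3: Correct result = 51.6
Step 4: Claimed result = 51.6
Step 5: 51.6 = 51.6 ✓
Conclusion: The claimed result is correct.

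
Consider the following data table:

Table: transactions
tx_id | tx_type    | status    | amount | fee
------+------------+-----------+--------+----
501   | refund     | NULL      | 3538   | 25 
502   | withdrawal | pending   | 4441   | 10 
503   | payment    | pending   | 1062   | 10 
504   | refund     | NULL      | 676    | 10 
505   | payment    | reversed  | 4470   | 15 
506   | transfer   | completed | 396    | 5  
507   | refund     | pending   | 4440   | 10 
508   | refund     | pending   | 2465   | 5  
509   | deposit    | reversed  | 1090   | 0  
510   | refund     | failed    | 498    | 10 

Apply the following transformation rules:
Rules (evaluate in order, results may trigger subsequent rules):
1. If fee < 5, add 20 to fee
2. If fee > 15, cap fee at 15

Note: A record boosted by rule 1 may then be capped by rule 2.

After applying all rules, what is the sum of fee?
105

Step 1: Apply rule 1 to records with fee < 5
  - 1 records get bonus of 20
  - Of these, 1 records then exceed 15 and get capped
Step 2: Apply rule 2 to records with fee > 15
  - 1 records (original) are capped
Step 3: Calculate final sum = 105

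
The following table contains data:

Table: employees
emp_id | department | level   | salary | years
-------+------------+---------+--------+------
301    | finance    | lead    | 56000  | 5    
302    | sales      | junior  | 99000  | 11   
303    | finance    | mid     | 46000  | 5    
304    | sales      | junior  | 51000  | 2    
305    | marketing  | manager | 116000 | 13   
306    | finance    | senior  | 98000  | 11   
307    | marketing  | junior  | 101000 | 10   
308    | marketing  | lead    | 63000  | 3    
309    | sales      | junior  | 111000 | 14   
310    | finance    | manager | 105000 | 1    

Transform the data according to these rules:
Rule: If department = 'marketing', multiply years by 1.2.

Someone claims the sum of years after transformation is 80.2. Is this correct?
Yes, the result is correct.

Step 1: Calculate the correct sum after transformation
Step 2: Apply multiplier 1.2 to records where department = 'marketing'
Step 3: Correct result = 80.2
Step 4: Claimed result = 80.2
Step 5: 80.2 = 80.2 ✓
Conclusion: The claimed result is correct.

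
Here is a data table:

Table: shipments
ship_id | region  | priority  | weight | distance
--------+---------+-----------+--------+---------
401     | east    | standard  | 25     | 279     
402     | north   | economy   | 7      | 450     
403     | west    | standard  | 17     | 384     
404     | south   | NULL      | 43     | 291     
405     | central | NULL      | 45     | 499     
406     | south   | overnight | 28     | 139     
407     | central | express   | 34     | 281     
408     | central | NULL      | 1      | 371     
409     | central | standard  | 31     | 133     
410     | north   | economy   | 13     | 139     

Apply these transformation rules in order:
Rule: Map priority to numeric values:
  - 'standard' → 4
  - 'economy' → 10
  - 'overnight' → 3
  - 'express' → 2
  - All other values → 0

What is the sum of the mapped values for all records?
37

Step 1: Apply mapping to each record
Step 2: Count by status:
  'standard': 3 records × 4 = 12
  'economy': 2 records × 10 = 20
  'overnight': 1 records × 3 = 3
  'express': 1 records × 2 = 2
Step 3: Sum all mapped values = 37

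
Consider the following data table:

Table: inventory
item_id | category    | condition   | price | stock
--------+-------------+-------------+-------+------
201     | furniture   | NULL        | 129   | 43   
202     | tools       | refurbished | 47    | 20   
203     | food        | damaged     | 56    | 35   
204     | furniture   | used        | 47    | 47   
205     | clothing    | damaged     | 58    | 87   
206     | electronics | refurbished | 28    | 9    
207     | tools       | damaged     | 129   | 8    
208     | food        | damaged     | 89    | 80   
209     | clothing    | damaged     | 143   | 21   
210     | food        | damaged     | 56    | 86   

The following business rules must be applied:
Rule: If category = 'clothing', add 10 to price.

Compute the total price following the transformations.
802

Step 1: Count records where category = 'clothing': 2
Step 2: Total bonus added: 2 × 10 = 20
Step 3: Original sum of price: 782
Step 4: Final sum = 782 + 20 = 802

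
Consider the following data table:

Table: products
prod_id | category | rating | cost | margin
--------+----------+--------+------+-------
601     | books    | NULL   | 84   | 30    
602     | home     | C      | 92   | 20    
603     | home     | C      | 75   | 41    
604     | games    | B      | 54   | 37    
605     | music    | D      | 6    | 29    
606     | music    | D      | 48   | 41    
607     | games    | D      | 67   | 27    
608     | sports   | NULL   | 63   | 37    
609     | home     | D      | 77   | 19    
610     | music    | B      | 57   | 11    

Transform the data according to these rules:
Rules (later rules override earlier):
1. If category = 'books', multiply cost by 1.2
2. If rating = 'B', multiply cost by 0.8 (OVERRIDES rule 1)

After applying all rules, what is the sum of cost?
617.6

Step 1: Rule 2 takes priority for records with rating = 'B'
  - 2 records: 111 × 0.8 = 88.8
Step 2: Rule 1 applies to remaining records with category = 'books'
  - 1 records: 84 × 1.2 = 100.8
Step 3: Other records unchanged: 428
Step 4: Final sum = 88.8 + 100.8 + 428 = 617.6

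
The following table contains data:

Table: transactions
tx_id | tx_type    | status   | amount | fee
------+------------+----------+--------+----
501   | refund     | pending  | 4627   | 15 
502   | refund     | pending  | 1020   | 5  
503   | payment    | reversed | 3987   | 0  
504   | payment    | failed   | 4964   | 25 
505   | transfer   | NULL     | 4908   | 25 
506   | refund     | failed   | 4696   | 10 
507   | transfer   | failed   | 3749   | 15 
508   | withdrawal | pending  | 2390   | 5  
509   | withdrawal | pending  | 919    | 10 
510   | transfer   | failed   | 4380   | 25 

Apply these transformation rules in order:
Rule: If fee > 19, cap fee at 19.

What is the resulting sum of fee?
117

Step 1: 3 records have fee > 19
Step 2: These records originally summed to 75
Step 3: After capping: 3 × 19 = 57
Step 4: Unaffected records sum: 60
Step 5: Final sum = 57 + 60 = 117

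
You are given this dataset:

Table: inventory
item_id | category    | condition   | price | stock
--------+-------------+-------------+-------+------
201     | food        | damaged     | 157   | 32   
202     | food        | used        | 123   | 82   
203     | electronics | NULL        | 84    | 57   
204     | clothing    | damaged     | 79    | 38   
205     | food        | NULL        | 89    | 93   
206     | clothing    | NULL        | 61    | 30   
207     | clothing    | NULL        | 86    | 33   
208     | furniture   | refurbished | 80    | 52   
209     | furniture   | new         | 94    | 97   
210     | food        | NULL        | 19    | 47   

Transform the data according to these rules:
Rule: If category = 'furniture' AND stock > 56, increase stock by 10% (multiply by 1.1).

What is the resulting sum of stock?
570.7

Step 1: Find records where category = 'furniture' AND stock > 56
Step 2: 1 records match, summing to 97
Step 3: After multiplier: 97 × 1.1 = 106.7
Step 4: Unaffected records sum: 464
Step 5: Final sum = 106.7 + 464 = 570.7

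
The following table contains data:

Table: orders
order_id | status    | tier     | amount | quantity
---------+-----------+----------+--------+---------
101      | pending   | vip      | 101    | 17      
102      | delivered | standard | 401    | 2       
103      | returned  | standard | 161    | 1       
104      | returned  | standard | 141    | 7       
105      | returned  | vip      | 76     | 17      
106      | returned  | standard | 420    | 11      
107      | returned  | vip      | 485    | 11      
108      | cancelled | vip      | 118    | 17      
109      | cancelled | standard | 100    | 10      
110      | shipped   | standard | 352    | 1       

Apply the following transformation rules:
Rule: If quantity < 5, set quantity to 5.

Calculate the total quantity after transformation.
105

Step 1: 3 records have quantity < 5
Step 2: These records originally summed to 4
Step 3: After setting to minimum: 3 × 5 = 15
Step 4: Unaffected records sum: 90
Step 5: Final sum = 15 + 90 = 105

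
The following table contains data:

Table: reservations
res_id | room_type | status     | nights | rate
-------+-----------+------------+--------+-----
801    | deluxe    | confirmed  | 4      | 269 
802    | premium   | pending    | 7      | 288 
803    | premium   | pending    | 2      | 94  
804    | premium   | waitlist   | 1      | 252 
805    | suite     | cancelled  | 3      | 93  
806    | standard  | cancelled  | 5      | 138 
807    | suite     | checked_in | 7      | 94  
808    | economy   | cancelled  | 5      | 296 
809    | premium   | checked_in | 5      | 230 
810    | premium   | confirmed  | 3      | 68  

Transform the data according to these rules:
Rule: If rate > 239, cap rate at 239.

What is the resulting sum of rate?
1673

Step 1: 4 records have rate > 239
Step 2: These records originally summed to 1105
Step 3: After capping: 4 × 239 = 956
Step 4: Unaffected records sum: 717
Step 5: Final sum = 956 + 717 = 1673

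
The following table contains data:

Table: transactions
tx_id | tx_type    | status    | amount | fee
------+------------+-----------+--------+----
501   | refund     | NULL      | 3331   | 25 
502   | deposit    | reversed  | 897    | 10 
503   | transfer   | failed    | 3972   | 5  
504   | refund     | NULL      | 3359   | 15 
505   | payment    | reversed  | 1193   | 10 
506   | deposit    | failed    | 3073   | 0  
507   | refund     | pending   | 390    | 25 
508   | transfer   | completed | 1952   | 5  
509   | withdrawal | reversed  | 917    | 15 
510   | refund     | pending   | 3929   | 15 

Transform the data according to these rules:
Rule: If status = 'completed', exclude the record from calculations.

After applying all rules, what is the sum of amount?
21061

Step 1: Identify records where status = 'completed'
Step 2: The excluded records sum to 1952
Step 3: Original total amount = 23013
Step 4: Remaining total = 23013 - 1952 = 21061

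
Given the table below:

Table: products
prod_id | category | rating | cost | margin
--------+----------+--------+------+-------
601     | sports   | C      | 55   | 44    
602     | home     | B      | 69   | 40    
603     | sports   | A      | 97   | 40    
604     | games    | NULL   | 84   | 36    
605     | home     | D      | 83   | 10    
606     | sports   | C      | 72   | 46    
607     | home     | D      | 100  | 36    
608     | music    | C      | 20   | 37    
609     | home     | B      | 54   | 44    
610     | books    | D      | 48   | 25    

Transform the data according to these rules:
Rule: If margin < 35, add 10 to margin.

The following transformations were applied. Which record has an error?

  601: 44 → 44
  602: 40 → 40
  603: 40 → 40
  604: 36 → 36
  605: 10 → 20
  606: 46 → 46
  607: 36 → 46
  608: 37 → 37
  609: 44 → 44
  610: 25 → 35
Record 607 has an error. The correct transformed value should be 36, not 46.

Step 1: Check each record against the rule
Step 2: Record 607 has margin = 36
Step 3: Since 36 >= 35, the bonus should not have been applied
Step 4: Correct value = 36, but claimed value = 46
Conclusion: Record 607 has the error.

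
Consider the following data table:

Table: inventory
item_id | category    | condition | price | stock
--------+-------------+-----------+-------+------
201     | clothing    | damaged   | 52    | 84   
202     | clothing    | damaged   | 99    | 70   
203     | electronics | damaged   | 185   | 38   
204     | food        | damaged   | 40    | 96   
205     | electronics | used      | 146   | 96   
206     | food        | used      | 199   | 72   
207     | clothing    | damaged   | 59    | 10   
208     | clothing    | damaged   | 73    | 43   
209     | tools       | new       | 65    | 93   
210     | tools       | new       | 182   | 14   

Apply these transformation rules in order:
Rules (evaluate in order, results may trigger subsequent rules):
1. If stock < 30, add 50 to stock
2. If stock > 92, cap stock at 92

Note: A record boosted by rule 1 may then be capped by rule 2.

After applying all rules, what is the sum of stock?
707

Step 1: Apply rule 1 to records with stock < 30
  - 2 records get bonus of 50
  - Of these, 0 records then exceed 92 and get capped
Step 2: Apply rule 2 to records with stock > 92
  - 3 records (original) are capped
Step 3: Calculate final sum = 707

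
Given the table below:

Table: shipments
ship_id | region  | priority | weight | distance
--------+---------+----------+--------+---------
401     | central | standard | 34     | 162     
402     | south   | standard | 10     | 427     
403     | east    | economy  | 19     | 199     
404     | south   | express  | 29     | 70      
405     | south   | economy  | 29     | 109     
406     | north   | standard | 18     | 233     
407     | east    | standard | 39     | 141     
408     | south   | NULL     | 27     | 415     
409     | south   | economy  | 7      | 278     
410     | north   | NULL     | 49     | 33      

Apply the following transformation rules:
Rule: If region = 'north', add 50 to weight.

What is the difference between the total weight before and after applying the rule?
100

Step 1: Original sum of weight = 261
Step 2: 2 records have region = 'north'
Step 3: Each affected record changes by 50
Step 4: Total change = 2 × 50 = 100
Step 5: New sum = 261 + 100 = 361
Step 6: Difference = |361 - 261| = 100
        (Sum increased by 100)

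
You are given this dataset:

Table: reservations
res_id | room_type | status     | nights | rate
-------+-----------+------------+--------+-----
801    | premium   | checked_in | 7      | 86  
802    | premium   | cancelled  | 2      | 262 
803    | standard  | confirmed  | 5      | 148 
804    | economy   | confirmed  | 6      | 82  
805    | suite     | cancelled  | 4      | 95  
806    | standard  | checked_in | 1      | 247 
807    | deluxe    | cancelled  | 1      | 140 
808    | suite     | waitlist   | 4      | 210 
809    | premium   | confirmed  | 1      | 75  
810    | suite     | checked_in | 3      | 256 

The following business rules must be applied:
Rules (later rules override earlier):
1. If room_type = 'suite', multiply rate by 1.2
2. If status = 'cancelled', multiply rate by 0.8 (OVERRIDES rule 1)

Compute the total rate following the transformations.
1594.8

Step 1: Rule 2 takes priority for records with status = 'cancelled'
  - 3 records: 497 × 0.8 = 397.6
Step 2: Rule 1 applies to remaining records with room_type = 'suite'
  - 2 records: 466 × 1.2 = 559.2
Step 3: Other records unchanged: 638
Step 4: Final sum = 397.6 + 559.2 + 638 = 1594.8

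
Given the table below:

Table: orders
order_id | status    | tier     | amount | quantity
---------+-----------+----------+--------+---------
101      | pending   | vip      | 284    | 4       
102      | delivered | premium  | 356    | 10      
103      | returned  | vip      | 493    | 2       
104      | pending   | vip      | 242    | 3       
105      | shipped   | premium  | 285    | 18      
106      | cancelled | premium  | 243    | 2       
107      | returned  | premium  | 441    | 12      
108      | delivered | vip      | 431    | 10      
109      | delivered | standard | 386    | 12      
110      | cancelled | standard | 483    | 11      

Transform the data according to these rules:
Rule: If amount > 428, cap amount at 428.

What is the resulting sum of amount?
3508

Step 1: 4 records have amount > 428
Step 2: These records originally summed to 1848
Step 3: After capping: 4 × 428 = 1712
Step 4: Unaffected records sum: 1796
Step 5: Final sum = 1712 + 1796 = 3508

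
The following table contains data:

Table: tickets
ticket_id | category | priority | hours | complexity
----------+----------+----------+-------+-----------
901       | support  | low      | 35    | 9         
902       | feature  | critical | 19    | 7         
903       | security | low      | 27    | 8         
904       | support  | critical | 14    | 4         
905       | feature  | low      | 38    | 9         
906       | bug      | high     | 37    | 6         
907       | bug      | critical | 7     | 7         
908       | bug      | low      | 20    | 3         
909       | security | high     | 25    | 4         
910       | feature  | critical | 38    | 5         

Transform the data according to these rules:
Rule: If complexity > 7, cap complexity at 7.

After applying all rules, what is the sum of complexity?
57

Step 1: 3 records have complexity > 7
Step 2: These records originally summed to 26
Step 3: After capping: 3 × 7 = 21
Step 4: Unaffected records sum: 36
Step 5: Final sum = 21 + 36 = 57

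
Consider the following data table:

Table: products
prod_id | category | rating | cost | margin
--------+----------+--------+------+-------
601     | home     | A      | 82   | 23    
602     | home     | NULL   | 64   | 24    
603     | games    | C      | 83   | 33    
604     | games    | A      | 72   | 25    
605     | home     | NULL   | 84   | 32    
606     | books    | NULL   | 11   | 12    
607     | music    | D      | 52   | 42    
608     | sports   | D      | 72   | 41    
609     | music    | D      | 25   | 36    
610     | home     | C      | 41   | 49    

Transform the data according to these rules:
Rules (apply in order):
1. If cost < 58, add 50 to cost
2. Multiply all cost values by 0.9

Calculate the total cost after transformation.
707.4

Step 1: Apply Rule 1 - Add 50 to records with cost < 58
  - 4 records affected: 129 + (4 × 50) = 329
  - Unaffected records: 457
  - Sum after Rule 1: 786
Step 2: Apply Rule 2 - Multiply all by 0.9
  - 786 × 0.9 = 707.4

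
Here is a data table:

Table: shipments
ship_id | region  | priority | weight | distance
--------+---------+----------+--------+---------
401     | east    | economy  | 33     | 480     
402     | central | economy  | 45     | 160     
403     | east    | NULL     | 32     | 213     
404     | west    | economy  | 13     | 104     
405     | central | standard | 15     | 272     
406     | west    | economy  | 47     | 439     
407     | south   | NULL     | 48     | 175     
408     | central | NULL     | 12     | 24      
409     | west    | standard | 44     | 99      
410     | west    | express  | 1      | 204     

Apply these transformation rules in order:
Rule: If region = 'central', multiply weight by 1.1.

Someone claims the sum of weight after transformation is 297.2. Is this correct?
Yes, the result is correct.

Step 1: Calculate the correct sum after transformation
Step 2: Apply multiplier 1.1 to records where region = 'central'
Step 3: Correct result = 297.2
Step 4: Claimed result = 297.2
Step 5: 297.2 = 297.2 ✓
Conclusion: The claimed result is correct.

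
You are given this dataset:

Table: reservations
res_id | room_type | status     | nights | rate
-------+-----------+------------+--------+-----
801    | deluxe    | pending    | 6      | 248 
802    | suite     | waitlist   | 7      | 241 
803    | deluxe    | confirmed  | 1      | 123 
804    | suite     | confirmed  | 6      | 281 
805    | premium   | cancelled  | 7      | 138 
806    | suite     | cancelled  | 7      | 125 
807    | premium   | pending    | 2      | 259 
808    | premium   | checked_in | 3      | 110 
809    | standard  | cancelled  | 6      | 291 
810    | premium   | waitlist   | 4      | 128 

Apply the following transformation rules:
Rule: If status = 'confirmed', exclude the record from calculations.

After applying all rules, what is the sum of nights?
42

Step 1: Identify records where status = 'confirmed'
Step 2: The excluded records sum to 7
Step 3: Original total nights = 49
Step 4: Remaining total = 49 - 7 = 42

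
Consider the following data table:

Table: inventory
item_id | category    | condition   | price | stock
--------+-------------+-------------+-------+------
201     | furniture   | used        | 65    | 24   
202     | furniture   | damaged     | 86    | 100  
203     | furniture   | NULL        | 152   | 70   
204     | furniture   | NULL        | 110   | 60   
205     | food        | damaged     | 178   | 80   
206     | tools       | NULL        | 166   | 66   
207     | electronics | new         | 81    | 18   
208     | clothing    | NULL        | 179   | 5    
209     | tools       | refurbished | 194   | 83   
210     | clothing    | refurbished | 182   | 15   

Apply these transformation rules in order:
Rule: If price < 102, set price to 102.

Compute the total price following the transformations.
1467

Step 1: 3 records have price < 102
Step 2: These records originally summed to 232
Step 3: After setting to minimum: 3 × 102 = 306
Step 4: Unaffected records sum: 1161
Step 5: Final sum = 306 + 1161 = 1467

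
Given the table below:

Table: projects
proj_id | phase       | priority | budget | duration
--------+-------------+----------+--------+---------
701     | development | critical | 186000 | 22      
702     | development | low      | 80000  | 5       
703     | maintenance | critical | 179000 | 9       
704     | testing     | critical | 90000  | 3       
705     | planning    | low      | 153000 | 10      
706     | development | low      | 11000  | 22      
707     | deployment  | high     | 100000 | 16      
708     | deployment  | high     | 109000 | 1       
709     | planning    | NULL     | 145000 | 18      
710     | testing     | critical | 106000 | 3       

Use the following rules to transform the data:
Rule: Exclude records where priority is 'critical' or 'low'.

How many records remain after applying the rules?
3

Step 1: Count records to exclude
  - 4 (critical) + 3 (low) = 7 records
Step 2: Total records: 10
Step 3: Remaining = 10 - 7 = 3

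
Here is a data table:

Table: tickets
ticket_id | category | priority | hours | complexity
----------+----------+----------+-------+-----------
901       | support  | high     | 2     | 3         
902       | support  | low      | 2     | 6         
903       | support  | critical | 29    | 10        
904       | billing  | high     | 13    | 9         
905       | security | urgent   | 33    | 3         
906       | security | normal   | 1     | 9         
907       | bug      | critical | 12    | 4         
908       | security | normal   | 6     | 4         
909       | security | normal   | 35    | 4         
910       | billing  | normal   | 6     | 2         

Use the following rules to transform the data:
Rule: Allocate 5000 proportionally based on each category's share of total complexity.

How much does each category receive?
billing: 1018.52, bug: 370.37, security: 1851.85, support: 1759.26

Step 1: Calculate total complexity = 54
Step 2: Calculate each category's proportion:
  billing: 11/54 = 20.37% → 1018.52
  bug: 4/54 = 7.41% → 370.37
  security: 20/54 = 37.04% → 1851.85
  support: 19/54 = 35.19% → 1759.26
Step 3: Verify: sum of allocations ≈ 5000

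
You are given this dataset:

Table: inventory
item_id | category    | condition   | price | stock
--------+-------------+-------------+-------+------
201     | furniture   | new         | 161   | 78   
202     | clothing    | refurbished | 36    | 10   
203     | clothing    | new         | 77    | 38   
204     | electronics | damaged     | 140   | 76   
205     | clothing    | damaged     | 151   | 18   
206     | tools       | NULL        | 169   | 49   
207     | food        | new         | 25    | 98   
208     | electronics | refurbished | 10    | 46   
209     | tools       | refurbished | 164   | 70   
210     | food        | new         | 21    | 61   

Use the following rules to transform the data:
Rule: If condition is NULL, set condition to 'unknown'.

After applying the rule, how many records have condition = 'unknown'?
1

Step 1: Count records where condition IS NULL
Step 2: Found 1 records with NULL condition
Step 3: These records will have condition set to 'unknown'
Step 4: Records already having condition = 'unknown': 0
Step 5: Answer: 1 + 0 = 1 records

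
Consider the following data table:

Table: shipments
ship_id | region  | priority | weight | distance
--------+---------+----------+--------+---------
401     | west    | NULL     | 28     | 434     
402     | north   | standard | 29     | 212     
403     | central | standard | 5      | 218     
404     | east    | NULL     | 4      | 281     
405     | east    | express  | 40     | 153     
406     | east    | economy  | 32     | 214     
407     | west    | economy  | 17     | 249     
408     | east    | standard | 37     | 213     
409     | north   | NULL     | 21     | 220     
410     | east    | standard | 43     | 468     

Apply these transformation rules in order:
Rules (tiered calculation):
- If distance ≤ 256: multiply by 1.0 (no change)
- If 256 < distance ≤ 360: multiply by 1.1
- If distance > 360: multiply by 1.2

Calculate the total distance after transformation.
2870.5

Step 1: Tier 1 (distance ≤ 256): 7 records, sum = 1479 × 1.0 = 1479.0
Step 2: Tier 2 (256 < distance ≤ 360): 1 records, sum = 281 × 1.1 = 309.1
Step 3: Tier 3 (distance > 360): 2 records, sum = 902 × 1.2 = 1082.4
Step 4: Final sum = 1479.0 + 309.1 + 1082.4 = 2870.5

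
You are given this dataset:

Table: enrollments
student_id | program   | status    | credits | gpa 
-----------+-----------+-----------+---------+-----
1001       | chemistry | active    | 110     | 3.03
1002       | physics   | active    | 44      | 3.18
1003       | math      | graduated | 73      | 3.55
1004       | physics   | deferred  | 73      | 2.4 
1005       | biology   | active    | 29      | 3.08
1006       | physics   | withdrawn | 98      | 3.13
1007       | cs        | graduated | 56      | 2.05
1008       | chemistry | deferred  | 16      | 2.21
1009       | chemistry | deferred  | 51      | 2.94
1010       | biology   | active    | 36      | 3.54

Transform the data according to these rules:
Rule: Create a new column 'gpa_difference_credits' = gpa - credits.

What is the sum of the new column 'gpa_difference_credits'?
-556.89

Step 1: For each record, compute gpa - credits
Example calculations:
  3.03 - 110 = -106.97
  3.18 - 44 = -40.82
  3.55 - 73 = -69.45
  ...
Step 2: Sum all derived values
Step 3: Total = -556.89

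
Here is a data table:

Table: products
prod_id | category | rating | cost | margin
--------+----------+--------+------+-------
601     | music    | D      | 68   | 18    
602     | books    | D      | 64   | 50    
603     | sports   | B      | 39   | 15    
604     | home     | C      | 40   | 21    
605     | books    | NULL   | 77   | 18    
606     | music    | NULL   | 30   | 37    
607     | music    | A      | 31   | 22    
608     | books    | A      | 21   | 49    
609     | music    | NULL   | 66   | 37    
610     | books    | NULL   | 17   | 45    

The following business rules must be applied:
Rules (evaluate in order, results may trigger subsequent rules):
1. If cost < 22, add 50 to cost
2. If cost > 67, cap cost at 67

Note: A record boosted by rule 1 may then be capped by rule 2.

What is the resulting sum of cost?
538

Step 1: Apply rule 1 to records with cost < 22
  - 2 records get bonus of 50
  - Of these, 1 records then exceed 67 and get capped
Step 2: Apply rule 2 to records with cost > 67
  - 2 records (original) are capped
Step 3: Calculate final sum = 538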